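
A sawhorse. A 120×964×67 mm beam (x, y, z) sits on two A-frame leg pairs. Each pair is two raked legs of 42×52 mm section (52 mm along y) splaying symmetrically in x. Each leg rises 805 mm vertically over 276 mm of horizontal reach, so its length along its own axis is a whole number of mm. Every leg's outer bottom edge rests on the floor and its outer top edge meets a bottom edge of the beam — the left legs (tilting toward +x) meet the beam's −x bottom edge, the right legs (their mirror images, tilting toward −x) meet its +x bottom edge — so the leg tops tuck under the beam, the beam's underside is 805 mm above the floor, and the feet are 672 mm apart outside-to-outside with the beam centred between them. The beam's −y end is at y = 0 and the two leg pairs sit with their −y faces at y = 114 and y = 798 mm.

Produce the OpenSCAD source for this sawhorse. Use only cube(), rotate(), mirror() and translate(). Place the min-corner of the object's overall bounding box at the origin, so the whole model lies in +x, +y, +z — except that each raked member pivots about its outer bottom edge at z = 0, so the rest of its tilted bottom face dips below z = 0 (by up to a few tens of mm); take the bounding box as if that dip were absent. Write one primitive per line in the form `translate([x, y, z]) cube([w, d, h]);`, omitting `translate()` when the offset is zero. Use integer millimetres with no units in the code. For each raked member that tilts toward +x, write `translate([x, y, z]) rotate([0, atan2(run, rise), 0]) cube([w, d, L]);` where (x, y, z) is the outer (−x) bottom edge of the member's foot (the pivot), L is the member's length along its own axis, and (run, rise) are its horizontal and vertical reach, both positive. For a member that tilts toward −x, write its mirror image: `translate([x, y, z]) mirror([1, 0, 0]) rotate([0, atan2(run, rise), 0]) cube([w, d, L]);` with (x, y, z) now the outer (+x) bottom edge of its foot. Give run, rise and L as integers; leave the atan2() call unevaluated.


translate([276, 0, 805]) cube([120, 964, 67]);
translate([0, 114, 0]) rotate([0, atan2(276, 805), 0]) cube([42, 52, 851]);
translate([672, 114, 0]) mirror([1, 0, 0]) rotate([0, atan2(276, 805), 0]) cube([42, 52, 851]);
translate([0, 798, 0]) rotate([0, atan2(276, 805), 0]) cube([42, 52, 851]);
translate([672, 798, 0]) mirror([1, 0, 0]) rotate([0, atan2(276, 805), 0]) cube([42, 52, 851]);


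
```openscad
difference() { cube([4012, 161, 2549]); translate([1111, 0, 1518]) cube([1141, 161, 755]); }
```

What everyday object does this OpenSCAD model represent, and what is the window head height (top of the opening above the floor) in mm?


A wall with a window opening. The window head height is 2273 mm.

A wall with a rectangular opening subtracted — a window. Sill at z = 1518, opening 755 mm tall, so the head is at 1518 + 755 = 2273 mm.


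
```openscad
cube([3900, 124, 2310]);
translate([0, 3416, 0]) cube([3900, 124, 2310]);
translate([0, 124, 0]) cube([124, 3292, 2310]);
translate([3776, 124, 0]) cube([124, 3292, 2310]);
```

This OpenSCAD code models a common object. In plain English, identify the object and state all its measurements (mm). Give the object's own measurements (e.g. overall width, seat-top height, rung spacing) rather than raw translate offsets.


The wall frame of a small rectangular building: four walls, each 2310 mm tall and 124 mm thick, enclosing a footprint 3900 mm (x) by 3540 mm (y) outside-to-outside, with no floor or roof. The front and back walls (the −y and +y sides) span the full width; the two side walls fit between them.


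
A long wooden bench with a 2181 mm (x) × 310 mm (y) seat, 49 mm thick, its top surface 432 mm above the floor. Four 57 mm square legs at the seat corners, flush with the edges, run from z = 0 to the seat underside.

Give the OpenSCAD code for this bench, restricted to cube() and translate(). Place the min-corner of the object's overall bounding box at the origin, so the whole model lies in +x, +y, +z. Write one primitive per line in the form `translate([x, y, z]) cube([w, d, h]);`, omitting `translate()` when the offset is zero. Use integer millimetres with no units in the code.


translate([0, 0, 383]) cube([2181, 310, 49]);
cube([57, 57, 383]);
translate([0, 253, 0]) cube([57, 57, 383]);
translate([2124, 0, 0]) cube([57, 57, 383]);
translate([2124, 253, 0]) cube([57, 57, 383]);


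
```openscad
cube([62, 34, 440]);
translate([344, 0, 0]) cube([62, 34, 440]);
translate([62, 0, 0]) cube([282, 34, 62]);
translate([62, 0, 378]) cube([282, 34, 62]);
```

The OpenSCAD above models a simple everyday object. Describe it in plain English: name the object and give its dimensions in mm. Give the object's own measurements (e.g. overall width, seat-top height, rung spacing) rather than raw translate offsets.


A rectangular picture frame lying in the x–z plane (depth along y). The opening is 282 mm wide (x) by 316 mm tall (z), surrounded by a border 62 mm wide on all four sides. The frame is 34 mm deep and is made of two full-height vertical stiles with two horizontal rails fitted between them.


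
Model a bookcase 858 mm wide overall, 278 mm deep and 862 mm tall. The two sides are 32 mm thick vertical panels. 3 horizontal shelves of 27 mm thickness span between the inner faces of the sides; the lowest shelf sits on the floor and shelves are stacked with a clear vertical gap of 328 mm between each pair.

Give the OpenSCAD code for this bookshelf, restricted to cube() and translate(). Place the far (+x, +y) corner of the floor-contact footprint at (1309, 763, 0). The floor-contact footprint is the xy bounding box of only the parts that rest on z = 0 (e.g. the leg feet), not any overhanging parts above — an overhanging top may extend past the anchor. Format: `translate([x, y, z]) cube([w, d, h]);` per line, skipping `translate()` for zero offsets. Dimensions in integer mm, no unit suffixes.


translate([451, 485, 0]) cube([32, 278, 862]);
translate([1277, 485, 0]) cube([32, 278, 862]);
translate([483, 485, 0]) cube([794, 278, 27]);
translate([483, 485, 355]) cube([794, 278, 27]);
translate([483, 485, 710]) cube([794, 278, 27]);


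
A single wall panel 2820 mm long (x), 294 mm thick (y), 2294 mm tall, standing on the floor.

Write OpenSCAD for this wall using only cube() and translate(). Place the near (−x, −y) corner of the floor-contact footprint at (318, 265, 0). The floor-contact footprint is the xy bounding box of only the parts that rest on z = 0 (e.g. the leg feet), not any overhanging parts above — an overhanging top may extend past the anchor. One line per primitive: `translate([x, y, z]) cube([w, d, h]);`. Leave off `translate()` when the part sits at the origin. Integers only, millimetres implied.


translate([318, 265, 0]) cube([2820, 294, 2294]);


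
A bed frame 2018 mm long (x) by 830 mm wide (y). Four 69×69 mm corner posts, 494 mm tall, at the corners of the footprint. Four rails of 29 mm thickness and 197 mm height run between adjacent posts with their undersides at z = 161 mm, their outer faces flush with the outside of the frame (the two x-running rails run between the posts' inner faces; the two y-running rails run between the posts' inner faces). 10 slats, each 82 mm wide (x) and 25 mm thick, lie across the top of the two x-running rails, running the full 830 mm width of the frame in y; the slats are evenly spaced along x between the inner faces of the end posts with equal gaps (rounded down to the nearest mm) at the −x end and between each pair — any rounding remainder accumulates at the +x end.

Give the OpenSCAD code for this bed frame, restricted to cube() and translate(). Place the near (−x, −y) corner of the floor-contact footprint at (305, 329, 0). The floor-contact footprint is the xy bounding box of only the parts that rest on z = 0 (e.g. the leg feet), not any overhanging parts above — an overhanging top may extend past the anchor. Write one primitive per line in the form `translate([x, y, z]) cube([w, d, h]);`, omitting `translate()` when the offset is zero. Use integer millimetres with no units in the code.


translate([305, 329, 0]) cube([69, 69, 494]);
translate([305, 1090, 0]) cube([69, 69, 494]);
translate([2254, 329, 0]) cube([69, 69, 494]);
translate([2254, 1090, 0]) cube([69, 69, 494]);
translate([374, 329, 161]) cube([1880, 29, 197]);
translate([374, 1130, 161]) cube([1880, 29, 197]);
translate([305, 398, 161]) cube([29, 692, 197]);
translate([2294, 398, 161]) cube([29, 692, 197]);
translate([470, 329, 358]) cube([82, 830, 25]);
translate([648, 329, 358]) cube([82, 830, 25]);
translate([826, 329, 358]) cube([82, 830, 25]);
translate([1004, 329, 358]) cube([82, 830, 25]);
translate([1182, 329, 358]) cube([82, 830, 25]);
translate([1360, 329, 358]) cube([82, 830, 25]);
translate([1538, 329, 358]) cube([82, 830, 25]);
translate([1716, 329, 358]) cube([82, 830, 25]);
translate([1894, 329, 358]) cube([82, 830, 25]);
translate([2072, 329, 358]) cube([82, 830, 25]);


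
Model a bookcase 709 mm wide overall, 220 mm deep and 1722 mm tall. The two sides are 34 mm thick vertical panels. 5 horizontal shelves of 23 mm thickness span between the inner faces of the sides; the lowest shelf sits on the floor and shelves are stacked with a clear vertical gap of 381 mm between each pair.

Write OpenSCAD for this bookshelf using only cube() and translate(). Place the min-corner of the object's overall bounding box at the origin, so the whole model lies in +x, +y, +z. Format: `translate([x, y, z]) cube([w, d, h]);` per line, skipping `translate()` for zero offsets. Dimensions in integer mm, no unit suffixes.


cube([34, 220, 1722]);
translate([675, 0, 0]) cube([34, 220, 1722]);
translate([34, 0, 0]) cube([641, 220, 23]);
translate([34, 0, 404]) cube([641, 220, 23]);
translate([34, 0, 808]) cube([641, 220, 23]);
translate([34, 0, 1212]) cube([641, 220, 23]);
translate([34, 0, 1616]) cube([641, 220, 23]);


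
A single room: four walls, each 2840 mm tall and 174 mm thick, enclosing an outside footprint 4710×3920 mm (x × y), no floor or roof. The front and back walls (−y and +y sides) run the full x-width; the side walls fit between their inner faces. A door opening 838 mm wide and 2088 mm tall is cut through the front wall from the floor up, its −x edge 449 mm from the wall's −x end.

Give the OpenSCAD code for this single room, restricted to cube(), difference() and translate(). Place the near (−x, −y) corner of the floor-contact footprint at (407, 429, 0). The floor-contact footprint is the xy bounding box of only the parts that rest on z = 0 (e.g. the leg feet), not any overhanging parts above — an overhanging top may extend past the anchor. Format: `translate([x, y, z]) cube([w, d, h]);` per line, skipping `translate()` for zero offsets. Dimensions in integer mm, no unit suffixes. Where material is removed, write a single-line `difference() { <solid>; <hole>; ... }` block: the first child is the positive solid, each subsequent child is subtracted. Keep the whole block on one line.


difference() { translate([407, 429, 0]) cube([4710, 174, 2840]); translate([856, 429, 0]) cube([838, 174, 2088]); }
translate([407, 4175, 0]) cube([4710, 174, 2840]);
translate([407, 603, 0]) cube([174, 3572, 2840]);
translate([4943, 603, 0]) cube([174, 3572, 2840]);


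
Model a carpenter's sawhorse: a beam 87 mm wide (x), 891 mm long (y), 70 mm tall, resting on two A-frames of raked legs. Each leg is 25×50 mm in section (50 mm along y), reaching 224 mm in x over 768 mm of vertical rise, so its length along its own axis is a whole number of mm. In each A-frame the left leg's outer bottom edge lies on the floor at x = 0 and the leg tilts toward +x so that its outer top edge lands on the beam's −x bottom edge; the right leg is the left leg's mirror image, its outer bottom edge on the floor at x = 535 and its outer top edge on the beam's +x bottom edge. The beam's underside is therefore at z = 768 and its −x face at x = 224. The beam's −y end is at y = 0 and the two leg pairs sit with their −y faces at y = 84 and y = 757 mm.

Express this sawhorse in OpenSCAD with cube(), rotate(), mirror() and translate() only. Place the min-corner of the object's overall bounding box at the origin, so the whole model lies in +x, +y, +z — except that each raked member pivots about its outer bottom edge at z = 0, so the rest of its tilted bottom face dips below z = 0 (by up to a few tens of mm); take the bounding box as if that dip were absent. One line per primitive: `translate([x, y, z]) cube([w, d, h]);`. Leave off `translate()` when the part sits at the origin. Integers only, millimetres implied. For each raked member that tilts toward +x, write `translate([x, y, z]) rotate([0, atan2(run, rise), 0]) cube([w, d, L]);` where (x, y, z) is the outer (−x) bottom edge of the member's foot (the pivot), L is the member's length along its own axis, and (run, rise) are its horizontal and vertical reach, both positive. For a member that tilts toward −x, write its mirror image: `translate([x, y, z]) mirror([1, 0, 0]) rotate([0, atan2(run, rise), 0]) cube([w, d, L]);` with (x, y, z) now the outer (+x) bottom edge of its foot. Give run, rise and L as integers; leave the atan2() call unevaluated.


translate([224, 0, 768]) cube([87, 891, 70]);
translate([0, 84, 0]) rotate([0, atan2(224, 768), 0]) cube([25, 50, 800]);
translate([535, 84, 0]) mirror([1, 0, 0]) rotate([0, atan2(224, 768), 0]) cube([25, 50, 800]);
translate([0, 757, 0]) rotate([0, atan2(224, 768), 0]) cube([25, 50, 800]);
translate([535, 757, 0]) mirror([1, 0, 0]) rotate([0, atan2(224, 768), 0]) cube([25, 50, 800]);


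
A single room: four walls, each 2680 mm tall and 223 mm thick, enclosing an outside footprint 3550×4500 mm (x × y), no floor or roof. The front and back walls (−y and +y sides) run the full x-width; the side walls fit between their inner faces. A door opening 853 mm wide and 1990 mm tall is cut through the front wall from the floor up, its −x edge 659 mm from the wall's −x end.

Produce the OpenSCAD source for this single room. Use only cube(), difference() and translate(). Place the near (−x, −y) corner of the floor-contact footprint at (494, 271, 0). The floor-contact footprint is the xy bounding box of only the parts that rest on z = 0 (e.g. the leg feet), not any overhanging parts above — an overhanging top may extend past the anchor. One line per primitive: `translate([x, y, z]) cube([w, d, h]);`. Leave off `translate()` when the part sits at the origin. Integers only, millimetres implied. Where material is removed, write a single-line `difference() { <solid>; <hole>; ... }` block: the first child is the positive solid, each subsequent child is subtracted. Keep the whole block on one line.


difference() { translate([494, 271, 0]) cube([3550, 223, 2680]); translate([1153, 271, 0]) cube([853, 223, 1990]); }
translate([494, 4548, 0]) cube([3550, 223, 2680]);
translate([494, 494, 0]) cube([223, 4054, 2680]);
translate([3821, 494, 0]) cube([223, 4054, 2680]);


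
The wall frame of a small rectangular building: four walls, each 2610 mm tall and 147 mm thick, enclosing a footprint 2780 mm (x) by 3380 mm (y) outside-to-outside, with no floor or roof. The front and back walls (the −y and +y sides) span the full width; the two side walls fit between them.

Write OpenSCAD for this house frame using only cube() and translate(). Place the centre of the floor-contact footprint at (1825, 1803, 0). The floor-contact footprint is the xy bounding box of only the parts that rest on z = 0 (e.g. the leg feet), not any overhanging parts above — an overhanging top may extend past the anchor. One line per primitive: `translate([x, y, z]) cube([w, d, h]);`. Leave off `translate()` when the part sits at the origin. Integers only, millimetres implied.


translate([435, 113, 0]) cube([2780, 147, 2610]);
translate([435, 3346, 0]) cube([2780, 147, 2610]);
translate([435, 260, 0]) cube([147, 3086, 2610]);
translate([3068, 260, 0]) cube([147, 3086, 2610]);


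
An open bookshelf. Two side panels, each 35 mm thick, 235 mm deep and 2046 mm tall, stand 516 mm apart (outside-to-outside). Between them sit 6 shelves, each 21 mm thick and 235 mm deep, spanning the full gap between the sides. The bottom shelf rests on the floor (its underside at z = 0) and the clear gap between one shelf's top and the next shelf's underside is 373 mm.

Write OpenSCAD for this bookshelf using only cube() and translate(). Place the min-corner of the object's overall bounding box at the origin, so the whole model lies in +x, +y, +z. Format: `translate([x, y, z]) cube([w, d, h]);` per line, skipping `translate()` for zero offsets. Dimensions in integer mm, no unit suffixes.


cube([35, 235, 2046]);
translate([481, 0, 0]) cube([35, 235, 2046]);
translate([35, 0, 0]) cube([446, 235, 21]);
translate([35, 0, 394]) cube([446, 235, 21]);
translate([35, 0, 788]) cube([446, 235, 21]);
translate([35, 0, 1182]) cube([446, 235, 21]);
translate([35, 0, 1576]) cube([446, 235, 21]);
translate([35, 0, 1970]) cube([446, 235, 21]);


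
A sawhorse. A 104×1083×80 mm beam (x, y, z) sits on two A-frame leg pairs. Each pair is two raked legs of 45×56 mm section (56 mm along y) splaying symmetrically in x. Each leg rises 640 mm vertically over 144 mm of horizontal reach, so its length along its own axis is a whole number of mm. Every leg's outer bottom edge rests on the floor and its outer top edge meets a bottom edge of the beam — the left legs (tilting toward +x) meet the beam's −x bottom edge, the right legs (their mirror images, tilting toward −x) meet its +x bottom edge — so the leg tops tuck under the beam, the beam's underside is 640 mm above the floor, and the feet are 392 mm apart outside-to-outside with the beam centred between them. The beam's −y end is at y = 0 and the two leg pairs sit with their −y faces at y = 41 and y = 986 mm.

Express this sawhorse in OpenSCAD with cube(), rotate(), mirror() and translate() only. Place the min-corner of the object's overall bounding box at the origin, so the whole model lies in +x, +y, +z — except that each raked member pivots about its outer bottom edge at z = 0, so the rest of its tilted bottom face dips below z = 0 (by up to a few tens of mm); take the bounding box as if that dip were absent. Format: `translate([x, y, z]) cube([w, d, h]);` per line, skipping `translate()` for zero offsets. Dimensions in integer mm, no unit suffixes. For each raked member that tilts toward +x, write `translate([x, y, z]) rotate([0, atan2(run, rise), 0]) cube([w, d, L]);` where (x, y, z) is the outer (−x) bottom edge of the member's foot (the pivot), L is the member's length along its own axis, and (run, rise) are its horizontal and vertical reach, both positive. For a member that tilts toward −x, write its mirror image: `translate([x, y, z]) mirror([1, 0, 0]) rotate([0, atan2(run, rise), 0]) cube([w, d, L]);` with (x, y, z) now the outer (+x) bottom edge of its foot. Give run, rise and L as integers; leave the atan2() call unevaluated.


// leg length = √(144² + 640²) = 656
// right-leg outer foot x = 2·144 + 104 = 392
// beam min-corner = (144, 0, 640)
translate([144, 0, 640]) cube([104, 1083, 80]);
translate([0, 41, 0]) rotate([0, atan2(144, 640), 0]) cube([45, 56, 656]);
translate([392, 41, 0]) mirror([1, 0, 0]) rotate([0, atan2(144, 640), 0]) cube([45, 56, 656]);
translate([0, 986, 0]) rotate([0, atan2(144, 640), 0]) cube([45, 56, 656]);
translate([392, 986, 0]) mirror([1, 0, 0]) rotate([0, atan2(144, 640), 0]) cube([45, 56, 656]);


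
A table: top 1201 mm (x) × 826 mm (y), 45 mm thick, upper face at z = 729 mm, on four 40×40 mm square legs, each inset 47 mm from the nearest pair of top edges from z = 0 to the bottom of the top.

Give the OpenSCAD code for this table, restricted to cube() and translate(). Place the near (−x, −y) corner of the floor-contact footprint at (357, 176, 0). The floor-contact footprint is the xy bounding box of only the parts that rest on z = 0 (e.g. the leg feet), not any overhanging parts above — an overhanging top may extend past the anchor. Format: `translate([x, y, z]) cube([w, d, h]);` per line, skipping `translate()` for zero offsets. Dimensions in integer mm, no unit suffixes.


translate([310, 129, 684]) cube([1201, 826, 45]);
translate([357, 176, 0]) cube([40, 40, 684]);
translate([1424, 176, 0]) cube([40, 40, 684]);
translate([357, 868, 0]) cube([40, 40, 684]);
translate([1424, 868, 0]) cube([40, 40, 684]);


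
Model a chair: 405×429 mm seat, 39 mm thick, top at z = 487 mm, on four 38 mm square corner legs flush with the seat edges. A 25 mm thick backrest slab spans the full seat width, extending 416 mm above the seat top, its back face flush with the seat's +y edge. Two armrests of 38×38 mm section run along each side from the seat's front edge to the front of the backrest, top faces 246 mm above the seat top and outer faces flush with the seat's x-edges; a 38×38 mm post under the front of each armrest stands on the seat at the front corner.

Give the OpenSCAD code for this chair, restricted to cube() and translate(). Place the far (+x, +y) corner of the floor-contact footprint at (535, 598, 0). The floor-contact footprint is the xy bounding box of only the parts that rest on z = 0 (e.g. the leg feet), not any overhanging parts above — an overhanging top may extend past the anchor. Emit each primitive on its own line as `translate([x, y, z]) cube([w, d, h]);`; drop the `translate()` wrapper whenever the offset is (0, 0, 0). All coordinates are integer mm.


// leg_h = 487 - 39 = 448
// arm post h = 246 - 38 = 208
translate([130, 169, 448]) cube([405, 429, 39]);
translate([130, 169, 0]) cube([38, 38, 448]);
translate([497, 169, 0]) cube([38, 38, 448]);
translate([130, 560, 0]) cube([38, 38, 448]);
translate([497, 560, 0]) cube([38, 38, 448]);
translate([130, 573, 487]) cube([405, 25, 416]);
translate([130, 169, 695]) cube([38, 404, 38]);
translate([497, 169, 695]) cube([38, 404, 38]);
translate([130, 169, 487]) cube([38, 38, 208]);
translate([497, 169, 487]) cube([38, 38, 208]);


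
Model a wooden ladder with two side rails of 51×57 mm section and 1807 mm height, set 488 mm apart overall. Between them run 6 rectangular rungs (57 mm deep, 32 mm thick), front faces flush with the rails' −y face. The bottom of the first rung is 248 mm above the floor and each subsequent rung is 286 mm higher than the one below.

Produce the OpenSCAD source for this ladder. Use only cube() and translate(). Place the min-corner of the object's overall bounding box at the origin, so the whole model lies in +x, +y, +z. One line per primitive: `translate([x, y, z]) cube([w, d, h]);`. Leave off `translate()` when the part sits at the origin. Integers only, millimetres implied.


// rung span = 488 - 2*51 = 386
// rung[k] z = 248 + k*286
cube([51, 57, 1807]);
translate([437, 0, 0]) cube([51, 57, 1807]);
translate([51, 0, 248]) cube([386, 57, 32]);
translate([51, 0, 534]) cube([386, 57, 32]);
translate([51, 0, 820]) cube([386, 57, 32]);
translate([51, 0, 1106]) cube([386, 57, 32]);
translate([51, 0, 1392]) cube([386, 57, 32]);
translate([51, 0, 1678]) cube([386, 57, 32]);


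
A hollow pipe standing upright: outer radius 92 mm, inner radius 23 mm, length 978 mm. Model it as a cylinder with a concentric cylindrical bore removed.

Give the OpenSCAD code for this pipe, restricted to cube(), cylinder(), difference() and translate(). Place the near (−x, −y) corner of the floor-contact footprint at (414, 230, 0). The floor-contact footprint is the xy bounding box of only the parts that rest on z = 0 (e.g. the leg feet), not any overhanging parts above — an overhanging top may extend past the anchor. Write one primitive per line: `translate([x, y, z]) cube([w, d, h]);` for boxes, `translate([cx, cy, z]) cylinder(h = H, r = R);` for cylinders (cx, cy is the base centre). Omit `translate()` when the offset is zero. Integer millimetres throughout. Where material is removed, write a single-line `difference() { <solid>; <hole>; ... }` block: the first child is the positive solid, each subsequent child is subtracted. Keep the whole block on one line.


difference() { translate([506, 322, 0]) cylinder(h = 978, r = 92); translate([506, 322, 0]) cylinder(h = 978, r = 23); }


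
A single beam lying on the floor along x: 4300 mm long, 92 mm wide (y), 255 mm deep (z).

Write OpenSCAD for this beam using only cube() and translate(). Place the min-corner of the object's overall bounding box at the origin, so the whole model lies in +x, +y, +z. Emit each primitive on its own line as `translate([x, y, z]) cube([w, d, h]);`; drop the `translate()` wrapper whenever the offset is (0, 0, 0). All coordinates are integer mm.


cube([4300, 92, 255]);


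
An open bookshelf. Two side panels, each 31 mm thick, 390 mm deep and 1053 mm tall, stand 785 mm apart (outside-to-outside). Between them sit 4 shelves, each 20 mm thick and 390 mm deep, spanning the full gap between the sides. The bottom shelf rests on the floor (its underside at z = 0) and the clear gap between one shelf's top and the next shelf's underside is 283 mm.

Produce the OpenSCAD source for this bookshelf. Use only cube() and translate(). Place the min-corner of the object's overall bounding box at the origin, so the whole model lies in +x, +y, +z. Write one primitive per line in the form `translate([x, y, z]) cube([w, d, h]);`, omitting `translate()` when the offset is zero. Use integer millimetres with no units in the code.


cube([31, 390, 1053]);
translate([754, 0, 0]) cube([31, 390, 1053]);
translate([31, 0, 0]) cube([723, 390, 20]);
translate([31, 0, 303]) cube([723, 390, 20]);
translate([31, 0, 606]) cube([723, 390, 20]);
translate([31, 0, 909]) cube([723, 390, 20]);


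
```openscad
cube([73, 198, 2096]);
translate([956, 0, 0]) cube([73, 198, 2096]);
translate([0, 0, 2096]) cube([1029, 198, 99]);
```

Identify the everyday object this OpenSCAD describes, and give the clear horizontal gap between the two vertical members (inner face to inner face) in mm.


A door frame. The clear opening width is 883 mm.

Two 2096 mm tall posts with a header on top — a door frame. The left jamb is 73 mm wide at x = 0; the right jamb starts at x = 956. The clear opening is 956 − 73 = 883 mm.


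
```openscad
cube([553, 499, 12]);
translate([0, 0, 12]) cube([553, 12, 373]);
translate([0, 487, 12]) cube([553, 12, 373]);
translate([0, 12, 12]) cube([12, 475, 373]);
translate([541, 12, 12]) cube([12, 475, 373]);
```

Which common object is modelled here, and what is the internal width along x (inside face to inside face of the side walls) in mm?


An open box. The internal width is 529 mm.

A 553×499 base slab with four walls standing on it — an open box. The base is 553 mm wide and the walls are 12 mm thick, so the internal width is 553 − 2 × 12 = 529 mm.


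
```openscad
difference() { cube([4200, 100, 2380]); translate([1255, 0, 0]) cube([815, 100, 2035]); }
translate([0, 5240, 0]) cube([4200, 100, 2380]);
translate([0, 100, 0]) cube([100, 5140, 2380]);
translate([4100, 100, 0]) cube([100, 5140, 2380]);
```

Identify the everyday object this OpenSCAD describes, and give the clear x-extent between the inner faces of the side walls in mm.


A single room. The interior width is 4000 mm.

Four walls enclosing a rectangle with a door in the front wall — a room. Outside width 4200 minus two 100 mm walls gives 4000 mm.


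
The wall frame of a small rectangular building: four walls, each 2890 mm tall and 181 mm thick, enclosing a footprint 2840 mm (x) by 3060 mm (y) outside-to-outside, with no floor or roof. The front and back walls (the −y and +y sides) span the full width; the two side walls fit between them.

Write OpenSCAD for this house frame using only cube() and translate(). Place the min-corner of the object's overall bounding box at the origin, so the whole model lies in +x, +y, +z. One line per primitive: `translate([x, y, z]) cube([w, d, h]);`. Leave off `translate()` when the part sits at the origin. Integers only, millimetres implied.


cube([2840, 181, 2890]);
translate([0, 2879, 0]) cube([2840, 181, 2890]);
translate([0, 181, 0]) cube([181, 2698, 2890]);
translate([2659, 181, 0]) cube([181, 2698, 2890]);


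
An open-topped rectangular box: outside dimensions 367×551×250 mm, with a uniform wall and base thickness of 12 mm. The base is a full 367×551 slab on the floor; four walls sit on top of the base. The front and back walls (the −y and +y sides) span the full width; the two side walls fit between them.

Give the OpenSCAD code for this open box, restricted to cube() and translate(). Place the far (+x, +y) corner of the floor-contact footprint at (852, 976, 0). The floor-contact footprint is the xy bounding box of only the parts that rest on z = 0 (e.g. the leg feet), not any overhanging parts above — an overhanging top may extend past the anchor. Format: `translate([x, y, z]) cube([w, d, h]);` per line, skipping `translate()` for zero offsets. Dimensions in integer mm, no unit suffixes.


translate([485, 425, 0]) cube([367, 551, 12]);
translate([485, 425, 12]) cube([367, 12, 238]);
translate([485, 964, 12]) cube([367, 12, 238]);
translate([485, 437, 12]) cube([12, 527, 238]);
translate([840, 437, 12]) cube([12, 527, 238]);


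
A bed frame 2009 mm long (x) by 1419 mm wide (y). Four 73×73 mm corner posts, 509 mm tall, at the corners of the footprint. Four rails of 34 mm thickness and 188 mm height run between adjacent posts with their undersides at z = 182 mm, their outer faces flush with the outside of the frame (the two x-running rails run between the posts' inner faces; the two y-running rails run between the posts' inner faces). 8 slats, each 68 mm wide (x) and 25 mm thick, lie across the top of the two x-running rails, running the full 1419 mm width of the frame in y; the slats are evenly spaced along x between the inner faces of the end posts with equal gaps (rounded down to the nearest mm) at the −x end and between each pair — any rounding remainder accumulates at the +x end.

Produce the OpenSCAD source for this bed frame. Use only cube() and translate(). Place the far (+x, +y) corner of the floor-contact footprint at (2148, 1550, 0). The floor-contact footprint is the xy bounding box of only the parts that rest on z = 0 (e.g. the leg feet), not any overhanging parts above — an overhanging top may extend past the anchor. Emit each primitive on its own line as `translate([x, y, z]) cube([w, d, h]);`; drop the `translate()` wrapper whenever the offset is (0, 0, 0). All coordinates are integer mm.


translate([139, 131, 0]) cube([73, 73, 509]);
translate([139, 1477, 0]) cube([73, 73, 509]);
translate([2075, 131, 0]) cube([73, 73, 509]);
translate([2075, 1477, 0]) cube([73, 73, 509]);
translate([212, 131, 182]) cube([1863, 34, 188]);
translate([212, 1516, 182]) cube([1863, 34, 188]);
translate([139, 204, 182]) cube([34, 1273, 188]);
translate([2114, 204, 182]) cube([34, 1273, 188]);
translate([358, 131, 370]) cube([68, 1419, 25]);
translate([572, 131, 370]) cube([68, 1419, 25]);
translate([786, 131, 370]) cube([68, 1419, 25]);
translate([1000, 131, 370]) cube([68, 1419, 25]);
translate([1214, 131, 370]) cube([68, 1419, 25]);
translate([1428, 131, 370]) cube([68, 1419, 25]);
translate([1642, 131, 370]) cube([68, 1419, 25]);
translate([1856, 131, 370]) cube([68, 1419, 25]);


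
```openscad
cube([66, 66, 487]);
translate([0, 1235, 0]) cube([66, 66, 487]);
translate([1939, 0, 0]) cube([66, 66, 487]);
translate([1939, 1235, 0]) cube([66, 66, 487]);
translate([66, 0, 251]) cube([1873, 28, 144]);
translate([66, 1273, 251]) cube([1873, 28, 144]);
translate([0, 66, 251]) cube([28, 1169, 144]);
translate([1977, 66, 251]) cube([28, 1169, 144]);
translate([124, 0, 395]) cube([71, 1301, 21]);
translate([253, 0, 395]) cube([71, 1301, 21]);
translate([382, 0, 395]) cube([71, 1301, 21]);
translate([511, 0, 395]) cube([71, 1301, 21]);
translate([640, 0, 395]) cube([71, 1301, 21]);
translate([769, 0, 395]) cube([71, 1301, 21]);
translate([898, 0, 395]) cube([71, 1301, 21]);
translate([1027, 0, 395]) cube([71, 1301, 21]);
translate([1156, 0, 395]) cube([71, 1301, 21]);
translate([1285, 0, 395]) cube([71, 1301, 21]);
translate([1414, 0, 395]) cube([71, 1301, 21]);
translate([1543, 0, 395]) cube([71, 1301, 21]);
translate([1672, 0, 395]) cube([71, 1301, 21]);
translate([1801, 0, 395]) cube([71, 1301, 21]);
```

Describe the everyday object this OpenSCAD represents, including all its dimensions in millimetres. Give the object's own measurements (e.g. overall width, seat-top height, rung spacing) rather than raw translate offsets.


A bed frame 2005 mm long (x) by 1301 mm wide (y). Four 66×66 mm corner posts, 487 mm tall, at the corners of the footprint. Four rails of 28 mm thickness and 144 mm height run between adjacent posts with their undersides at z = 251 mm, their outer faces flush with the outside of the frame (the two x-running rails run between the posts' inner faces; the two y-running rails run between the posts' inner faces). 14 slats, each 71 mm wide (x) and 21 mm thick, lie across the top of the two x-running rails, running the full 1301 mm width of the frame in y; along x they sit between the end posts with a 58 mm gap after the −x posts and between neighbouring slats, leaving 67 mm before the +x posts.


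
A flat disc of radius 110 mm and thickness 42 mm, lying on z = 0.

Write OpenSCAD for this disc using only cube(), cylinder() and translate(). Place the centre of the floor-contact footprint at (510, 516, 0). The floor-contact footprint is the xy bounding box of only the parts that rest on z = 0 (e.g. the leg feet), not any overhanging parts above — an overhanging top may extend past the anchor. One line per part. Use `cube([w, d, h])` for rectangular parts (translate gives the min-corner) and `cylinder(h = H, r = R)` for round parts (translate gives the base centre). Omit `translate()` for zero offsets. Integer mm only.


translate([510, 516, 0]) cylinder(h = 42, r = 110);


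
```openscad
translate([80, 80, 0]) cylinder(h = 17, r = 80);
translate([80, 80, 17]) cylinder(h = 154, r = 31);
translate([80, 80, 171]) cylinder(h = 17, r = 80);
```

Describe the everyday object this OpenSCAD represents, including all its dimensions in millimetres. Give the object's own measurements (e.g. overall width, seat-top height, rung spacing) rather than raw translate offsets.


A spool: two coaxial disc flanges of radius 80 mm and thickness 17 mm, joined by a core cylinder of radius 31 mm and height 154 mm. The lower flange rests on z = 0 and the three cylinders share a vertical axis.


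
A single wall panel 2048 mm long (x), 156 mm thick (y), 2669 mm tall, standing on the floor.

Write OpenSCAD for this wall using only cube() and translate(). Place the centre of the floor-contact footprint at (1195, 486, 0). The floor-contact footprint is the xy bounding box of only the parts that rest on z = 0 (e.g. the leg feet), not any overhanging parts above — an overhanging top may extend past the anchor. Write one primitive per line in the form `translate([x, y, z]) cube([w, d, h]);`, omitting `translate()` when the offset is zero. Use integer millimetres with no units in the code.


translate([171, 408, 0]) cube([2048, 156, 2669]);


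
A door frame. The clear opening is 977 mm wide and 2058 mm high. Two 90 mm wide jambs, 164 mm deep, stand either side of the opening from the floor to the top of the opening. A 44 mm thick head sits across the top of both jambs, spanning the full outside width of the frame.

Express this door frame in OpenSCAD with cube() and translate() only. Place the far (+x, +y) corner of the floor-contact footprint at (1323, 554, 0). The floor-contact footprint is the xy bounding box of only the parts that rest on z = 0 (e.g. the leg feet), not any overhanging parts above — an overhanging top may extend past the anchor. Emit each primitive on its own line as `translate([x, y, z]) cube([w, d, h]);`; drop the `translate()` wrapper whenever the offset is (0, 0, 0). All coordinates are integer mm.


translate([166, 390, 0]) cube([90, 164, 2058]);
translate([1233, 390, 0]) cube([90, 164, 2058]);
translate([166, 390, 2058]) cube([1157, 164, 44]);


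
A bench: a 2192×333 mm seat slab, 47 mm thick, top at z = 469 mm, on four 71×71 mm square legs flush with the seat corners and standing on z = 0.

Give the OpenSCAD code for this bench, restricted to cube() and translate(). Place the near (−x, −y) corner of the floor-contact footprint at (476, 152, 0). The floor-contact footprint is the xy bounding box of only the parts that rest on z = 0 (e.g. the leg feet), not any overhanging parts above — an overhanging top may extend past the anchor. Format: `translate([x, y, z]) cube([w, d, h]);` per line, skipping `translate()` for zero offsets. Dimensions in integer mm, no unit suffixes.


// leg_h = 469 − 47 = 422
translate([476, 152, 422]) cube([2192, 333, 47]);
translate([476, 152, 0]) cube([71, 71, 422]);
translate([476, 414, 0]) cube([71, 71, 422]);
translate([2597, 152, 0]) cube([71, 71, 422]);
translate([2597, 414, 0]) cube([71, 71, 422]);


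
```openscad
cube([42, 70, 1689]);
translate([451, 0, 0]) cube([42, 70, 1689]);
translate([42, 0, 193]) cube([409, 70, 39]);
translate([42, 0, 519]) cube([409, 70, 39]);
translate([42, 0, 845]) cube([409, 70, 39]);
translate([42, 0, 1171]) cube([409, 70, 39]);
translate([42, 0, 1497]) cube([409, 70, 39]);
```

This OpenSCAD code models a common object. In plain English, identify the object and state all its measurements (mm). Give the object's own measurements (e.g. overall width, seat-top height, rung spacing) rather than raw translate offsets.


A straight ladder. Two 42×70 mm vertical rails, 1689 mm tall, stand 493 mm apart (outside-to-outside) with their front faces coplanar on the −y side. 5 rungs, each 70 mm deep and 39 mm tall, span between the inner faces of the rails, front faces flush with the rails. The lowest rung's underside is at z = 193 mm and rungs are spaced 326 mm apart (underside to underside).


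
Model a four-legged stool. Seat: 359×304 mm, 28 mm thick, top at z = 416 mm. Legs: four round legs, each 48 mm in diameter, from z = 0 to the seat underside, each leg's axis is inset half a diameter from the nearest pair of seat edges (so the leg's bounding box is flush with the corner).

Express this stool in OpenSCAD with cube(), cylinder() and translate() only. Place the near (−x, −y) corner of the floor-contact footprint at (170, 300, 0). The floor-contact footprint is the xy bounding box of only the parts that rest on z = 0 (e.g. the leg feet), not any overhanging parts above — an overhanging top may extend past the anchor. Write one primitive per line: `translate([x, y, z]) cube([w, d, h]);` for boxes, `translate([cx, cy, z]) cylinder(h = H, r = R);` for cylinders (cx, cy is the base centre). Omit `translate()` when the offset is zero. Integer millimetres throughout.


translate([170, 300, 388]) cube([359, 304, 28]);
translate([194, 324, 0]) cylinder(h = 388, r = 24);
translate([505, 324, 0]) cylinder(h = 388, r = 24);
translate([194, 580, 0]) cylinder(h = 388, r = 24);
translate([505, 580, 0]) cylinder(h = 388, r = 24);


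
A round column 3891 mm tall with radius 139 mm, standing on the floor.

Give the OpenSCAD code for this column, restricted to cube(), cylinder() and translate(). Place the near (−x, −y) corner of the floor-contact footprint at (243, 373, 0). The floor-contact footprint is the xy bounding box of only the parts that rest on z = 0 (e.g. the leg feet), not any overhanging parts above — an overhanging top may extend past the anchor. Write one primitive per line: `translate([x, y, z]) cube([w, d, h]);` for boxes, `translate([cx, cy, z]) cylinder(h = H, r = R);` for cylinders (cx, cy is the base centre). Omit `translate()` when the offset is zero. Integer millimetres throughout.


translate([382, 512, 0]) cylinder(h = 3891, r = 139);


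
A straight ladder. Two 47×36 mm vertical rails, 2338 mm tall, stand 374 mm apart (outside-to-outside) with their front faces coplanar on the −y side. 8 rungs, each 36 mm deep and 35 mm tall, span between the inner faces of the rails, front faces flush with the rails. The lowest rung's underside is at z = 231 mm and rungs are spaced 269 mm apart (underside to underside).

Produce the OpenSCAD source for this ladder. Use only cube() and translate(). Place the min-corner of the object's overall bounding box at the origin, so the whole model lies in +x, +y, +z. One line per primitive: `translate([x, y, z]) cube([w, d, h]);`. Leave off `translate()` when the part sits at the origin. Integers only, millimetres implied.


// rung span = 374 - 2*47 = 280
// rung[k] z = 231 + k*269
cube([47, 36, 2338]);
translate([327, 0, 0]) cube([47, 36, 2338]);
translate([47, 0, 231]) cube([280, 36, 35]);
translate([47, 0, 500]) cube([280, 36, 35]);
translate([47, 0, 769]) cube([280, 36, 35]);
translate([47, 0, 1038]) cube([280, 36, 35]);
translate([47, 0, 1307]) cube([280, 36, 35]);
translate([47, 0, 1576]) cube([280, 36, 35]);
translate([47, 0, 1845]) cube([280, 36, 35]);
translate([47, 0, 2114]) cube([280, 36, 35]);
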